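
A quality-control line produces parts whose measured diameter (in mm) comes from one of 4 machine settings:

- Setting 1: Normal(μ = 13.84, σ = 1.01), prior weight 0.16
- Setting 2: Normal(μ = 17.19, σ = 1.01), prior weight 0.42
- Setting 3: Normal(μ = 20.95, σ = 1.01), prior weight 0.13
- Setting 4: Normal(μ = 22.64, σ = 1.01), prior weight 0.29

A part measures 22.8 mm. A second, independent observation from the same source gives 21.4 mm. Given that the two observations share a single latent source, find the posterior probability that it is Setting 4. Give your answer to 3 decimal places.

P(component k | x) = w_k·f_k(x) / marginal(x), where marginal(x) = Σ_j w_j·f_j(x).
Since both observations come from the same component, the likelihood for component k is f_k(x₁)·f_k(x₂).
  L_1 = [3.21483e-18] × [2.69391e-13] = 8.66046e-31
  L_2 = [7.89164e-08] × [6.66323e-05] = 5.25838e-12
  L_3 = [0.0737982] × [0.35767] = 0.0263954
  L_4 = [0.390067] × [0.185901] = 0.0725139
Multiply by the mixture weights:
  w_1·L_1 = 0.16 × 8.66046e-31 = 1.38567e-31
  w_2·L_2 = 0.42 × 5.25838e-12 = 2.20852e-12
  w_3·L_3 = 0.13 × 0.0263954 = 0.00343141
  w_4·L_4 = 0.29 × 0.0725139 = 0.021029
Marginal: 1.38567e-31 + 2.20852e-12 + 0.00343141 + 0.021029 = 0.0244604
P(Setting 4 | data) = 0.021029 / 0.0244604 ≈ 0.860

0.860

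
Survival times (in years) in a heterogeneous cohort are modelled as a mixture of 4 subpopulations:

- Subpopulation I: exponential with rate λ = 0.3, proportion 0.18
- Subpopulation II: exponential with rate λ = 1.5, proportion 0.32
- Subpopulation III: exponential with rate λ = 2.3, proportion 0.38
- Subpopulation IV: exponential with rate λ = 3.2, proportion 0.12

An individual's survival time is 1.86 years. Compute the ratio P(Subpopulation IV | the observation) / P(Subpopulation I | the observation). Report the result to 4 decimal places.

The posterior odds equal the prior odds times the likelihood ratio: (π_i/π_j)·(f_i(x)/f_j(x)).
Exponential densities:
  f_I = 0.3·e^(−0.3·1.86) = 0.3·e^(−0.5580) = 0.171706
  f_II = 1.5·e^(−1.5·1.86) = 1.5·e^(−2.7900) = 0.0921318
  f_III = 2.3·e^(−2.3·1.86) = 2.3·e^(−4.2780) = 0.0319019
  f_IV = 3.2·e^(−3.2·1.86) = 3.2·e^(−5.9520) = 0.00832203
0.000998643 / 0.030907 ≈ 0.0323

0.0323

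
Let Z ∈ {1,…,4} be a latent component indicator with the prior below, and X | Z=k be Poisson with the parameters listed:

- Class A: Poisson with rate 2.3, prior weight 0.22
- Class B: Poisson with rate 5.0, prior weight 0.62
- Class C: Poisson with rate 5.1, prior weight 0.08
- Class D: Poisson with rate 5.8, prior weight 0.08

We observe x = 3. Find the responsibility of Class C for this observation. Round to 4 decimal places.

Posterior ∝ prior × likelihood, so P(k | x) ∝ π_k f_k(x); normalise over all components.
Poisson probabilities:
  p_A = e^(−2.3)·2.3^3/3! = 0.203308
  p_B = e^(−5.0)·5.0^3/3! = 0.140374
  p_C = e^(−5.1)·5.1^3/3! = 0.13479
  p_D = e^(−5.8)·5.8^3/3! = 0.098452
Prior × likelihood for each component:
  π_A·p_A = 0.22 × 0.203308 = 0.0447278
  π_B·p_B = 0.62 × 0.140374 = 0.0870318
  π_C·p_C = 0.08 × 0.13479 = 0.0107832
  π_D·p_D = 0.08 × 0.098452 = 0.00787616
Evidence: 0.0447278 + 0.0870318 + 0.0107832 + 0.00787616 = 0.150419
So the posterior for Class C is 0.0107832 / 0.150419 ≈ 0.0717.

0.0717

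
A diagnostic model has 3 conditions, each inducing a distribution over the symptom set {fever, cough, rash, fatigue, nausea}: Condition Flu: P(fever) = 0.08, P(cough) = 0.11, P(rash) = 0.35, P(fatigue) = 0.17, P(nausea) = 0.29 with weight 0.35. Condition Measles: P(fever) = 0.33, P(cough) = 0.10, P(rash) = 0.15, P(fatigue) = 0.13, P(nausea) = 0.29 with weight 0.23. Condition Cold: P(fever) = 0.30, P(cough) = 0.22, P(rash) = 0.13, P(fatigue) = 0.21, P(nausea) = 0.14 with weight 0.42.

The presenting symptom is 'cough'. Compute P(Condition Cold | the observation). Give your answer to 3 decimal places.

0.600

Posterior ∝ prior × likelihood, so P(k | x) ∝ P(Z=k) f_k(x); normalise over all components.
Component likelihoods at x = 'cough':
  L_Flu = P(cough | comp) = 0.11
  L_Measles = P(cough | comp) = 0.10
  L_Cold = P(cough | comp) = 0.22
Weight by the priors:
  P(Z=Flu)·L_Flu = 0.35 × 0.11 = 0.0385
  P(Z=Measles)·L_Measles = 0.23 × 0.1 = 0.023
  P(Z=Cold)·L_Cold = 0.42 × 0.22 = 0.0924
Denominator: 0.0385 + 0.023 + 0.0924 = 0.1539
So the posterior for Condition Cold is 0.0924 / 0.1539 ≈ 0.600.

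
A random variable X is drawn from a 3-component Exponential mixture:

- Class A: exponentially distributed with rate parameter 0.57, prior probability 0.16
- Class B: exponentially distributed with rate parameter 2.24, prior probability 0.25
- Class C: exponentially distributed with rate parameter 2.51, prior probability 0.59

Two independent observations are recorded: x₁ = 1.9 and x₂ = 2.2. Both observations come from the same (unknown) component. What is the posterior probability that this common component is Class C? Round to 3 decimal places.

0.024

Apply Bayes' rule: the posterior for each component is proportional to its prior times its likelihood at x.
Since both observations come from the same component, the likelihood for component k is f_k(x₁)·f_k(x₂).
  f_A = [0.19299] × [0.162656] = 0.0313909
  f_B = [0.0317607] × [0.0162198] = 0.000515152
  f_C = [0.0213071] × [0.0100346] = 0.000213807
Weight by the priors:
  π_A·f_A = 0.16 × 0.0313909 = 0.00502254
  π_B·f_B = 0.25 × 0.000515152 = 0.000128788
  π_C·f_C = 0.59 × 0.000213807 = 0.000126146
Marginal: 0.00502254 + 0.000128788 + 0.000126146 = 0.00527748
Responsibility of Class C: 0.000126146 / 0.00527748 ≈ 0.024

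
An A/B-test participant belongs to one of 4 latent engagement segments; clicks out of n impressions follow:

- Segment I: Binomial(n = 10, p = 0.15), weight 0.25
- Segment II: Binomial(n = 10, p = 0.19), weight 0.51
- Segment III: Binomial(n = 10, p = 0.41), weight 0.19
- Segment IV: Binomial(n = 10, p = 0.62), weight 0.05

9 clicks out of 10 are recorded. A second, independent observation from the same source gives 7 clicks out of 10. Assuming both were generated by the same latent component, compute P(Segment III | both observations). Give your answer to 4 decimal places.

0.0287

Posterior ∝ prior × likelihood, so P(k | x) ∝ w_k f_k(x); normalise over all components.
Since both observations come from the same component, the likelihood for component k is f_k(x₁)·f_k(x₂).
  p_I = [3.26769e-07] × [0.000125915] = 4.1145e-11
  p_II = [2.61377e-06] × [0.000570048] = 1.48997e-09
  p_III = [0.00193155] × [0.0479981] = 9.27109e-05
  p_IV = [0.0514409] × [0.231886] = 0.0119284
Unnormalised posteriors:
  w_I·p_I = 0.25 × 4.1145e-11 = 1.02863e-11
  w_II·p_II = 0.51 × 1.48997e-09 = 7.59887e-10
  w_III·p_III = 0.19 × 9.27109e-05 = 1.76151e-05
  w_IV·p_IV = 0.05 × 0.0119284 = 0.000596421
Marginal: 1.02863e-11 + 7.59887e-10 + 1.76151e-05 + 0.000596421 = 0.000614036
P(Segment III | data) = 1.76151e-05 / 0.000614036 ≈ 0.0287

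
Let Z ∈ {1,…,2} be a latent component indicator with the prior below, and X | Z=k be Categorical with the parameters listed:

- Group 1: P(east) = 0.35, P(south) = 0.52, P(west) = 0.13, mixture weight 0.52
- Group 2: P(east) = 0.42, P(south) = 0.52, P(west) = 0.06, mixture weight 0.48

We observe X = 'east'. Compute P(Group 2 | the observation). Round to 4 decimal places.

The responsibility of component k is w_k f_k(x) divided by Σ_j w_j f_j(x).
Categorical probabilities:
  L_1 = 0.35
  L_2 = 0.42
Unnormalised posteriors:
  w_1·L_1 = 0.52 × 0.35 = 0.182
  w_2·L_2 = 0.48 × 0.42 = 0.2016
Normaliser: 0.182 + 0.2016 = 0.3836
P(Group 2 | data) ≈ 0.5255

0.5255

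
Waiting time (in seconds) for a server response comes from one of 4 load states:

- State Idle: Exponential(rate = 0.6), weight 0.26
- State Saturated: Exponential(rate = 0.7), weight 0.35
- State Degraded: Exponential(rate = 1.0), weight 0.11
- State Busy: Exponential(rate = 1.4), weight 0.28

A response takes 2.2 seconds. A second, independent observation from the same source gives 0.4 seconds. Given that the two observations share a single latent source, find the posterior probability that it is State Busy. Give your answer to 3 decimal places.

P(component k | x) = π_k·f_k(x) / marginal(x), where marginal(x) = Σ_j π_j·f_j(x).
Since both observations come from the same component, the likelihood for component k is f_k(x₁)·f_k(x₂).
  f_Idle = [0.160281] × [0.471977] = 0.075649
  f_Saturated = [0.150067] × [0.529049] = 0.0793926
  f_Degraded = [0.110803] × [0.67032] = 0.0742736
  f_Busy = [0.064343] × [0.799693] = 0.0514546
Prior × likelihood for each component:
  π_Idle·f_Idle = 0.26 × 0.075649 = 0.0196687
  π_Saturated·f_Saturated = 0.35 × 0.0793926 = 0.0277874
  π_Degraded·f_Degraded = 0.11 × 0.0742736 = 0.00817009
  π_Busy·f_Busy = 0.28 × 0.0514546 = 0.0144073
Normaliser: 0.0196687 + 0.0277874 + 0.00817009 + 0.0144073 = 0.0700335
So the posterior for State Busy is 0.0144073 / 0.0700335 ≈ 0.206.

0.206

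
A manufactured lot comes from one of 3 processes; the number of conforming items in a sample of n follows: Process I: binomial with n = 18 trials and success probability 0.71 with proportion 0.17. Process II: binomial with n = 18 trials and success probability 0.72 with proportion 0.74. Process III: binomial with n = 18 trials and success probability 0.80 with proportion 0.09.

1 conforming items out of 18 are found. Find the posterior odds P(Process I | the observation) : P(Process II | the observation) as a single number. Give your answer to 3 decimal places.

0.411

Since P(k|x) ∝ P(Z=k) f_k(x), the posterior odds are P(Z=i) f_i(x) / (P(Z=j) f_j(x)).
Evaluate each component's likelihood at the observed value:
  p_I = 9.27463e-09
  p_II = 5.17954e-09
  p_III = 1.88744e-11
Posterior odds = (P(Z=I)·p_I) / (P(Z=II)·p_II) = (0.17·9.27463e-09) / (0.74·5.17954e-09) = 1.57669e-09 / 3.83286e-09 ≈ 0.411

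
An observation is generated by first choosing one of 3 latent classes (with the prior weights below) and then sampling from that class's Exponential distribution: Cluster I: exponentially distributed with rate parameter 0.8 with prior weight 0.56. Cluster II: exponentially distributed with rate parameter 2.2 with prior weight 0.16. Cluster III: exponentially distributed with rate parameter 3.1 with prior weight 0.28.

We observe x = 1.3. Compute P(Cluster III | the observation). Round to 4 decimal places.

Posterior ∝ prior × likelihood, so P(k | x) ∝ π_k f_k(x); normalise over all components.
Evaluate each component's likelihood at the observed value:
  L_I = 0.282764
  L_II = 0.125991
  L_III = 0.0551004
Weight by the priors:
  π_I·L_I = 0.56 × 0.282764 = 0.158348
  π_II·L_II = 0.16 × 0.125991 = 0.0201586
  π_III·L_III = 0.28 × 0.0551004 = 0.0154281
Normaliser: 0.158348 + 0.0201586 + 0.0154281 = 0.193934
P(Cluster III | x) ≈ 0.0796

0.0796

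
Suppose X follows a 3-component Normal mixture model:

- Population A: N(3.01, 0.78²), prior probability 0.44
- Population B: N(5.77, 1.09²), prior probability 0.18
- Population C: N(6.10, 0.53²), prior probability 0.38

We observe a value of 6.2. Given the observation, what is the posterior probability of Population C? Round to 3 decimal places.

0.822

The responsibility of component k is P(Z=k) f_k(x) divided by Σ_j P(Z=j) f_j(x).
Normal densities:
  L_A = (1/(0.78·√(2π)))·exp(−(6.2−3.01)²/(2·0.78²)) = 0.511464·exp(-8.36300) = 0.000119347
  L_B = (1/(1.09·√(2π)))·exp(−(6.2−5.77)²/(2·1.09²)) = 0.366002·exp(-0.07781) = 0.338602
  L_C = (1/(0.53·√(2π)))·exp(−(6.2−6.10)²/(2·0.53²)) = 0.752721·exp(-0.01780) = 0.739441
Multiply by the mixture weights:
  P(Z=A)·L_A = 0.44 × 0.000119347 = 5.25125e-05
  P(Z=B)·L_B = 0.18 × 0.338602 = 0.0609484
  P(Z=C)·L_C = 0.38 × 0.739441 = 0.280988
Sum: 5.25125e-05 + 0.0609484 + 0.280988 = 0.341989
So the posterior for Population C is 0.280988 / 0.341989 ≈ 0.822.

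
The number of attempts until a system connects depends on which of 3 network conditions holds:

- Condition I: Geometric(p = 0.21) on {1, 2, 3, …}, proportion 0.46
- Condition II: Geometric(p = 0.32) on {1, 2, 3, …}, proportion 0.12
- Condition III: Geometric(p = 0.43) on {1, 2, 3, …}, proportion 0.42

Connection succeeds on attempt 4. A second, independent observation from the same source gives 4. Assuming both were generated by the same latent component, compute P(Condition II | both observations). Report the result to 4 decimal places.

By Bayes' theorem, P(k | x) = π_k f_k(x) / Σ_j π_j f_j(x).
Since both observations come from the same component, the likelihood for component k is f_k(x₁)·f_k(x₂).
  p_I = [0.103538] × [0.103538] = 0.0107202
  p_II = [0.100618] × [0.100618] = 0.010124
  p_III = [0.079633] × [0.079633] = 0.00634141
Prior × likelihood for each component:
  π_I·p_I = 0.46 × 0.0107202 = 0.00493127
  π_II·p_II = 0.12 × 0.010124 = 0.00121488
  π_III·p_III = 0.42 × 0.00634141 = 0.00266339
Evidence: 0.00493127 + 0.00121488 + 0.00266339 = 0.00880955
So the posterior for Condition II is 0.00121488 / 0.00880955 ≈ 0.1379.

0.1379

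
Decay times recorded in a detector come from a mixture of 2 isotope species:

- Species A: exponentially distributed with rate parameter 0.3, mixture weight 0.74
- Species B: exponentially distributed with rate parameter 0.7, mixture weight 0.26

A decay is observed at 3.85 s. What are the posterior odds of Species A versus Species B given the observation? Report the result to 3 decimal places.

The posterior odds equal the prior odds times the likelihood ratio: (π_i/π_j)·(f_i(x)/f_j(x)).
Component likelihoods at x = 3.85 s:
  f_A = 0.3·e^(−0.3·3.85) = 0.3·e^(−1.1550) = 0.0945173
  f_B = 0.7·e^(−0.7·3.85) = 0.7·e^(−2.6950) = 0.0472797
0.0699428 / 0.0122927 ≈ 5.690

5.690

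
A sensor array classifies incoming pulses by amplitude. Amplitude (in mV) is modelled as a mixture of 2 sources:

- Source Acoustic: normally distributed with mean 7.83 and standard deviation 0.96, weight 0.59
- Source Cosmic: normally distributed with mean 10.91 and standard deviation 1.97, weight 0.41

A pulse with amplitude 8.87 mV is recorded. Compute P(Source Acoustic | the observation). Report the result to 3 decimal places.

P(component k | x) = w_k·f_k(x) / marginal(x), where marginal(x) = Σ_j w_j·f_j(x).
Evaluate each component's likelihood at the observed value:
  p_Acoustic = (1/(0.96·√(2π)))·exp(−(8.87−7.83)²/(2·0.96²)) = 0.415565·exp(-0.58681) = 0.231096
  p_Cosmic = (1/(1.97·√(2π)))·exp(−(8.87−10.91)²/(2·1.97²)) = 0.202509·exp(-0.53616) = 0.118465
Unnormalised posteriors:
  w_Acoustic·p_Acoustic = 0.59 × 0.231096 = 0.136347
  w_Cosmic·p_Cosmic = 0.41 × 0.118465 = 0.0485707
Marginal: 0.136347 + 0.0485707 = 0.184917
So the posterior for Source Acoustic is 0.136347 / 0.184917 ≈ 0.737.

0.737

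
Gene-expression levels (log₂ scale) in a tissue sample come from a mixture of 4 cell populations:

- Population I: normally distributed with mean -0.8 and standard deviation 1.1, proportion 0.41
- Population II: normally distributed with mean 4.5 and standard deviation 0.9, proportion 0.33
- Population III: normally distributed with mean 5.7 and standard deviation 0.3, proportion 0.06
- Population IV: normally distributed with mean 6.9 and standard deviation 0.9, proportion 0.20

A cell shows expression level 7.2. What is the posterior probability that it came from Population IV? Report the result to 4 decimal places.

0.9810

The responsibility of component k is w_k f_k(x) divided by Σ_j w_j f_j(x).
Evaluate each component's likelihood at the observed value:
  f_I = (1/(1.1·√(2π)))·exp(−(7.2−-0.8)²/(2·1.1²)) = 0.362675·exp(-26.44628) = 1.18589e-12
  f_II = (1/(0.9·√(2π)))·exp(−(7.2−4.5)²/(2·0.9²)) = 0.443269·exp(-4.50000) = 0.00492428
  f_III = (1/(0.3·√(2π)))·exp(−(7.2−5.7)²/(2·0.3²)) = 1.329808·exp(-12.50000) = 4.95573e-06
  f_IV = (1/(0.9·√(2π)))·exp(−(7.2−6.9)²/(2·0.9²)) = 0.443269·exp(-0.05556) = 0.419315
Unnormalised posteriors:
  w_I·f_I = 0.41 × 1.18589e-12 = 4.86214e-13
  w_II·f_II = 0.33 × 0.00492428 = 0.00162501
  w_III·f_III = 0.06 × 4.95573e-06 = 2.97344e-07
  w_IV·f_IV = 0.20 × 0.419315 = 0.0838629
Marginal: 4.86214e-13 + 0.00162501 + 2.97344e-07 + 0.0838629 = 0.0854882
P(Population IV | the observation) ≈ 0.9810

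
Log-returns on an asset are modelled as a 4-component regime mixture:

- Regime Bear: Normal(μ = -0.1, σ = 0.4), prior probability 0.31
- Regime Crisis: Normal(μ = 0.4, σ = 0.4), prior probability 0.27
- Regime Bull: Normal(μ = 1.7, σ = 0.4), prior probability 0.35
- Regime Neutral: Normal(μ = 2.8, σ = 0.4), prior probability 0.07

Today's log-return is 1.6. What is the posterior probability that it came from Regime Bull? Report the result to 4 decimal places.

0.9889

P(component k | x) = P(Z=k)·f_k(x) / marginal(x), where marginal(x) = Σ_j P(Z=j)·f_j(x).
Normal densities:
  p_Bear = (1/(0.4·√(2π)))·exp(−(1.6−-0.1)²/(2·0.4²)) = 0.997356·exp(-9.03125) = 0.000119297
  p_Crisis = (1/(0.4·√(2π)))·exp(−(1.6−0.4)²/(2·0.4²)) = 0.997356·exp(-4.50000) = 0.0110796
  p_Bull = (1/(0.4·√(2π)))·exp(−(1.6−1.7)²/(2·0.4²)) = 0.997356·exp(-0.03125) = 0.96667
  p_Neutral = (1/(0.4·√(2π)))·exp(−(1.6−2.8)²/(2·0.4²)) = 0.997356·exp(-4.50000) = 0.0110796
Weight by the priors:
  P(Z=Bear)·p_Bear = 0.31 × 0.000119297 = 3.69819e-05
  P(Z=Crisis)·p_Crisis = 0.27 × 0.0110796 = 0.0029915
  P(Z=Bull)·p_Bull = 0.35 × 0.96667 = 0.338335
  P(Z=Neutral)·p_Neutral = 0.07 × 0.0110796 = 0.000775573
Sum: 3.69819e-05 + 0.0029915 + 0.338335 + 0.000775573 = 0.342139
P(Regime Bull | 1.6) = 0.338335 / 0.342139 ≈ 0.9889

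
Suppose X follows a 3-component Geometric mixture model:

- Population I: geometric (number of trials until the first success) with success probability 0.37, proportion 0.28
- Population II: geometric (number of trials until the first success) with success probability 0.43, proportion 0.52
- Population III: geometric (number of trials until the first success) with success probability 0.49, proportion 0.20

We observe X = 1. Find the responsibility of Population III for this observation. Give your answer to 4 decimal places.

0.2305

The responsibility of component k is P(Z=k) f_k(x) divided by Σ_j P(Z=j) f_j(x).
Evaluate each component's likelihood at the observed value:
  p_I = 0.37·(1−0.37)^0 = 0.37·1 = 0.37
  p_II = 0.43·(1−0.43)^0 = 0.43·1 = 0.43
  p_III = 0.49·(1−0.49)^0 = 0.49·1 = 0.49
Prior × likelihood for each component:
  P(Z=I)·p_I = 0.28 × 0.37 = 0.1036
  P(Z=II)·p_II = 0.52 × 0.43 = 0.2236
  P(Z=III)·p_III = 0.20 × 0.49 = 0.098
Evidence: 0.1036 + 0.2236 + 0.098 = 0.4252
P(Population III | the observation) ≈ 0.2305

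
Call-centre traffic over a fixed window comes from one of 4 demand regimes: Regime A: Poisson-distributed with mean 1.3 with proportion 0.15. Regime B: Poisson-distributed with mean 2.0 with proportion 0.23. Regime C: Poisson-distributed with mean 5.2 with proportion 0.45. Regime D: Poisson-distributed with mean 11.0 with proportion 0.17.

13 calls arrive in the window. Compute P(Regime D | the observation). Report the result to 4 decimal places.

By Bayes' theorem, P(k | x) = π_k f_k(x) / Σ_j π_j f_j(x).
Component likelihoods at x = 13 calls:
  f_A = e^(−1.3)·1.3^13/13! = 1.32556e-09
  f_B = e^(−2.0)·2.0^13/13! = 1.78041e-07
  f_C = e^(−5.2)·5.2^13/13! = 0.00180066
  f_D = e^(−11.0)·11.0^13/13! = 0.0925945
Unnormalised posteriors:
  π_A·f_A = 0.15 × 1.32556e-09 = 1.98834e-10
  π_B·f_B = 0.23 × 1.78041e-07 = 4.09495e-08
  π_C·f_C = 0.45 × 0.00180066 = 0.000810297
  π_D·f_D = 0.17 × 0.0925945 = 0.0157411
Denominator: 1.98834e-10 + 4.09495e-08 + 0.000810297 + 0.0157411 = 0.0165514
Responsibility of Regime D: 0.0157411 / 0.0165514 ≈ 0.9510

0.9510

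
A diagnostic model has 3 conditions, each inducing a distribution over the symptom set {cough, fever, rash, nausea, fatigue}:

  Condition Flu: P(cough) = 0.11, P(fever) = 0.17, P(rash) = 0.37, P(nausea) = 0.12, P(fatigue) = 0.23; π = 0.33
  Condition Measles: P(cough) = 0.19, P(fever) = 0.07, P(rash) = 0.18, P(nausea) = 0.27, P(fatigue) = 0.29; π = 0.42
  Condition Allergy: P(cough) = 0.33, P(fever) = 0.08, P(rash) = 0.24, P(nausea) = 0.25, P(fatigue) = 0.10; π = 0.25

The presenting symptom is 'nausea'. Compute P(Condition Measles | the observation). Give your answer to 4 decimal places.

Apply Bayes' rule: the posterior for each component is proportional to its prior times its likelihood at x.
Categorical probabilities:
  f_Flu = P(nausea | comp) = 0.12
  f_Measles = P(nausea | comp) = 0.27
  f_Allergy = P(nausea | comp) = 0.25
Prior × likelihood for each component:
  P(Z=Flu)·f_Flu = 0.33 × 0.12 = 0.0396
  P(Z=Measles)·f_Measles = 0.42 × 0.27 = 0.1134
  P(Z=Allergy)·f_Allergy = 0.25 × 0.25 = 0.0625
Marginal: 0.0396 + 0.1134 + 0.0625 = 0.2155
Responsibility of Condition Measles: 0.1134 / 0.2155 ≈ 0.5262

0.5262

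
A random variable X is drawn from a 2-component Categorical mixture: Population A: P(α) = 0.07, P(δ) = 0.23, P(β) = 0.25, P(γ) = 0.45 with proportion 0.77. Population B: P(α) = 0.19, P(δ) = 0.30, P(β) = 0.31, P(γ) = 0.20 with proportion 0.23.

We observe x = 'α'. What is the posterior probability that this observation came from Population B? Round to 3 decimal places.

P(component k | x) = w_k·f_k(x) / marginal(x), where marginal(x) = Σ_j w_j·f_j(x).
Evaluate each component's likelihood at the observed value:
  p_A = 0.07
  p_B = 0.19
Weight by the priors:
  w_A·p_A = 0.77 × 0.07 = 0.0539
  w_B·p_B = 0.23 × 0.19 = 0.0437
Evidence: 0.0539 + 0.0437 = 0.0976
P(Population B | x) ≈ 0.448

0.448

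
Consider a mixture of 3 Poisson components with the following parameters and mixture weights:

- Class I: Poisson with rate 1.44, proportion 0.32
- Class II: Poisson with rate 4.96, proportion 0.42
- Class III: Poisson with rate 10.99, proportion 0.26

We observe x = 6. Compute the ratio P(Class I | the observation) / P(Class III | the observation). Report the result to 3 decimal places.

Only the two components matter; the odds are (π_i f_i(x)) / (π_j f_j(x)).
Component likelihoods at x = 6:
  L_I = e^(−1.44)·1.44^6/6! = 0.00293399
  L_II = e^(−4.96)·4.96^6/6! = 0.14503
  L_III = e^(−10.99)·10.99^6/6! = 0.0412817
Odds = (0.32/0.26) × (0.00293399/0.0412817) = 1.23077 × 0.0710724 ≈ 0.087

0.087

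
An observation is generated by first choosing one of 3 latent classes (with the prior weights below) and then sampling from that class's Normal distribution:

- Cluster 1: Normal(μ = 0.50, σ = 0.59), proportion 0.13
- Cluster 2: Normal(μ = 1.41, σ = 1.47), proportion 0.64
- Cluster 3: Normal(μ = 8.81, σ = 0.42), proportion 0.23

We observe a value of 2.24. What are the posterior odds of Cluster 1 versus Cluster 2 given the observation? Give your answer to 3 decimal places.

Only the two components matter; the odds are (π_i f_i(x)) / (π_j f_j(x)).
Component likelihoods at x = 2.24:
  p_1 = (1/(0.59·√(2π)))·exp(−(2.24−0.50)²/(2·0.59²)) = 0.676173·exp(-4.34875) = 0.00873816
  p_2 = (1/(1.47·√(2π)))·exp(−(2.24−1.41)²/(2·1.47²)) = 0.271389·exp(-0.15940) = 0.231401
  p_3 = (1/(0.42·√(2π)))·exp(−(2.24−8.81)²/(2·0.42²)) = 0.949863·exp(-122.34949) = 6.94948e-54
0.00113596 / 0.148097 ≈ 0.008

0.008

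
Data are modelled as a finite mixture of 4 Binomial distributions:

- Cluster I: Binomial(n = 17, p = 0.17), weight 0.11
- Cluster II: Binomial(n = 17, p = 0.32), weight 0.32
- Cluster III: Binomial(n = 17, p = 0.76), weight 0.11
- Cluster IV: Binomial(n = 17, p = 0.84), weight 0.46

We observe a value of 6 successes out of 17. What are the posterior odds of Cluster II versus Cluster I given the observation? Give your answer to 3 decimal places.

14.445

Only the two components matter; the odds are (π_i f_i(x)) / (π_j f_j(x)).
Binomial probabilities:
  L_I = C(17,6)·0.17^6·0.83^11 = 12376·2.41376e-05·0.128783 = 0.0384709
  L_II = C(17,6)·0.32^6·0.68^11 = 12376·0.00107374·0.0143747 = 0.19102
  L_III = C(17,6)·0.76^6·0.24^11 = 12376·0.1927·1.52168e-07 = 0.000362899
  L_IV = C(17,6)·0.84^6·0.16^11 = 12376·0.351298·1.75922e-09 = 7.64849e-06
Odds = (0.32/0.11) × (0.19102/0.0384709) = 2.90909 × 4.9653 ≈ 14.445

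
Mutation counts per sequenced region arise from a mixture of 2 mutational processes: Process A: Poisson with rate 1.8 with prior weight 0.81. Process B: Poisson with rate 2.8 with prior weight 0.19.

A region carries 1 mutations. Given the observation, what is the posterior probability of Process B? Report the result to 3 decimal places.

Apply Bayes' rule: the posterior for each component is proportional to its prior times its likelihood at x.
Poisson probabilities:
  L_A = e^(−1.8)·1.8^1/1! = 0.297538
  L_B = e^(−2.8)·2.8^1/1! = 0.170268
Prior × likelihood for each component:
  w_A·L_A = 0.81 × 0.297538 = 0.241006
  w_B·L_B = 0.19 × 0.170268 = 0.032351
Marginal: 0.241006 + 0.032351 = 0.273357
P(Process B | data) ≈ 0.118

0.118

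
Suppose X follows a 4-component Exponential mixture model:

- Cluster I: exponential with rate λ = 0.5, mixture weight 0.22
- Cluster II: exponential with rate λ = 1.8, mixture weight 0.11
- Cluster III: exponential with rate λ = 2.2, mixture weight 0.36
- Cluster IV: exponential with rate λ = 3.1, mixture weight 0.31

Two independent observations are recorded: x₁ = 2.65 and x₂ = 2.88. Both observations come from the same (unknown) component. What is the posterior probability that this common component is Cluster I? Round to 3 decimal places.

0.993

By Bayes' theorem, P(k | x) = π_k f_k(x) / Σ_j π_j f_j(x).
Since both observations come from the same component, the likelihood for component k is f_k(x₁)·f_k(x₂).
  L_I = [0.5·e^(−0.5·2.65) = 0.5·e^(−1.3250) = 0.132901] × [0.118464] = 0.015744
  L_II = [1.8·e^(−1.8·2.65) = 1.8·e^(−4.7700) = 0.0152647] × [0.01009] = 0.00015402
  L_III = [2.2·e^(−2.2·2.65) = 2.2·e^(−5.8300) = 0.00646377] × [0.00389702] = 2.51895e-05
  L_IV = [3.1·e^(−3.1·2.65) = 3.1·e^(−8.2150) = 0.00083875] × [0.000411131] = 3.44836e-07
Multiply by the mixture weights:
  π_I·L_I = 0.22 × 0.015744 = 0.00346369
  π_II·L_II = 0.11 × 0.00015402 = 1.69422e-05
  π_III·L_III = 0.36 × 2.51895e-05 = 9.0682e-06
  π_IV·L_IV = 0.31 × 3.44836e-07 = 1.06899e-07
Evidence: 0.00346369 + 1.69422e-05 + 9.0682e-06 + 1.06899e-07 = 0.0034898
P(Cluster I | x₁,x₂) = 0.00346369 / 0.0034898 ≈ 0.993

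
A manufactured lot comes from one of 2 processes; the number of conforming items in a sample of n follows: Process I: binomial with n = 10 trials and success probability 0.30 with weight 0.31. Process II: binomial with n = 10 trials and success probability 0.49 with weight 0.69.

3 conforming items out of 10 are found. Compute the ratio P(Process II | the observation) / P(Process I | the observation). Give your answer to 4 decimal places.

1.0569

Since P(k|x) ∝ P(Z=k) f_k(x), the posterior odds are P(Z=i) f_i(x) / (P(Z=j) f_j(x)).
Evaluate each component's likelihood at the observed value:
  p_I = 0.266828
  p_II = 0.126695
0.0874198 / 0.0827167 ≈ 1.0569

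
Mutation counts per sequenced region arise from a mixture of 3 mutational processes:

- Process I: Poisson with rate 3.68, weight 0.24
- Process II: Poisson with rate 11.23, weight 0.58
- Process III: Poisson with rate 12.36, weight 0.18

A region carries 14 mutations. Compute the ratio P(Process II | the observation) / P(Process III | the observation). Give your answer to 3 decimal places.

Posterior odds = (π_i f_i(x)) / (π_j f_j(x)); the normalising sum cancels.
Poisson probabilities:
  f_I = e^(−3.68)·3.68^14/14! = 2.41689e-05
  f_II = e^(−11.23)·11.23^14/14! = 0.0772291
  f_III = e^(−12.36)·12.36^14/14! = 0.0954928
Posterior odds = (π_II·f_II) / (π_III·f_III) = (0.58·0.0772291) / (0.18·0.0954928) = 0.0447929 / 0.0171887 ≈ 2.606

2.606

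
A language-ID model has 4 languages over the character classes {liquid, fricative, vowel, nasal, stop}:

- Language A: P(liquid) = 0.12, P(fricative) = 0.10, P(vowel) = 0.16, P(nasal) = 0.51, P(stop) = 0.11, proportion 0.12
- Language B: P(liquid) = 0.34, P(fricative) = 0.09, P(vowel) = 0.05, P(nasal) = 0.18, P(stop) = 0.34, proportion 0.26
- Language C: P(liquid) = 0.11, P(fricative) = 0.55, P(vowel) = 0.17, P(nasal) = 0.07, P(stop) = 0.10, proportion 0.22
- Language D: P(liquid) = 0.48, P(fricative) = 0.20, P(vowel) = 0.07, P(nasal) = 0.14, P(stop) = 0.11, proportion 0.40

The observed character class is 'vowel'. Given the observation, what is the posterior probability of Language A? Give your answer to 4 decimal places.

0.1967

By Bayes' theorem, P(k | x) = π_k f_k(x) / Σ_j π_j f_j(x).
Evaluate each component's likelihood at the observed value:
  f_A = 0.16
  f_B = 0.05
  f_C = 0.17
  f_D = 0.07
Unnormalised posteriors:
  π_A·f_A = 0.12 × 0.16 = 0.0192
  π_B·f_B = 0.26 × 0.05 = 0.013
  π_C·f_C = 0.22 × 0.17 = 0.0374
  π_D·f_D = 0.40 × 0.07 = 0.028
Normaliser: 0.0192 + 0.013 + 0.0374 + 0.028 = 0.0976
So the posterior for Language A is 0.0192 / 0.0976 ≈ 0.1967.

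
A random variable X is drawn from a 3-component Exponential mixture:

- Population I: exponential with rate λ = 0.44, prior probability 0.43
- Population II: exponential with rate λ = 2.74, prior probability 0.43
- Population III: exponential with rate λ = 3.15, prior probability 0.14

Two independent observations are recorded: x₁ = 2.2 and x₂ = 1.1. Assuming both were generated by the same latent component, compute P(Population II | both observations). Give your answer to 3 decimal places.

0.019

Apply Bayes' rule: the posterior for each component is proportional to its prior times its likelihood at x.
Since both observations come from the same component, the likelihood for component k is f_k(x₁)·f_k(x₂).
  L_I = [0.44·e^(−0.44·2.2) = 0.44·e^(−0.9680) = 0.16713] × [0.271178] = 0.0453221
  L_II = [2.74·e^(−2.74·2.2) = 2.74·e^(−6.0280) = 0.00660425] × [0.13452] = 0.000888404
  L_III = [3.15·e^(−3.15·2.2) = 3.15·e^(−6.9300) = 0.0030807] × [0.09851] = 0.00030348
Unnormalised posteriors:
  P(Z=I)·L_I = 0.43 × 0.0453221 = 0.0194885
  P(Z=II)·L_II = 0.43 × 0.000888404 = 0.000382014
  P(Z=III)·L_III = 0.14 × 0.00030348 = 4.24872e-05
Denominator: 0.0194885 + 0.000382014 + 4.24872e-05 = 0.019913
So the posterior for Population II is 0.000382014 / 0.019913 ≈ 0.019.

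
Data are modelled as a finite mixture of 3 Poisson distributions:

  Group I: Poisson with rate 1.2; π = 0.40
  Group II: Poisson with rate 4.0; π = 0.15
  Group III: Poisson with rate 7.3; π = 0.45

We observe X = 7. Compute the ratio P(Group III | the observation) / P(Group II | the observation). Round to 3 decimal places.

7.461

Since P(k|x) ∝ P(Z=k) f_k(x), the posterior odds are P(Z=i) f_i(x) / (P(Z=j) f_j(x)).
Component likelihoods at x = 7:
  p_I = e^(−1.2)·1.2^7/7! = 0.000214134
  p_II = e^(−4.0)·4.0^7/7! = 0.0595404
  p_III = e^(−7.3)·7.3^7/7! = 0.148074
0.0666334 / 0.00893105 ≈ 7.461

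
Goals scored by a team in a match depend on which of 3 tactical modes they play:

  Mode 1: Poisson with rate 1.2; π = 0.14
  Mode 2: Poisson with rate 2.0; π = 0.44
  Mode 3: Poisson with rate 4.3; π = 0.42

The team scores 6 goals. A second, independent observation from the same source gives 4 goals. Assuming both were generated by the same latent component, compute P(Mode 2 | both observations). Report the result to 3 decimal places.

By Bayes' theorem, P(k | x) = π_k f_k(x) / Σ_j π_j f_j(x).
Since both observations come from the same component, the likelihood for component k is f_k(x₁)·f_k(x₂).
  L_1 = [e^(−1.2)·1.2^6/6! = 0.00124911] × [0.0260232] = 3.25059e-05
  L_2 = [e^(−2.0)·2.0^6/6! = 0.0120298] × [0.0902235] = 0.00108537
  L_3 = [e^(−4.3)·4.3^6/6! = 0.119127] × [0.193284] = 0.0230255
Prior × likelihood for each component:
  π_1·L_1 = 0.14 × 3.25059e-05 = 4.55082e-06
  π_2·L_2 = 0.44 × 0.00108537 = 0.000477563
  π_3·L_3 = 0.42 × 0.0230255 = 0.00967069
Denominator: 4.55082e-06 + 0.000477563 + 0.00967069 = 0.0101528
P(Mode 2 | x₁, x₂) = 0.000477563 / 0.0101528 ≈ 0.047

0.047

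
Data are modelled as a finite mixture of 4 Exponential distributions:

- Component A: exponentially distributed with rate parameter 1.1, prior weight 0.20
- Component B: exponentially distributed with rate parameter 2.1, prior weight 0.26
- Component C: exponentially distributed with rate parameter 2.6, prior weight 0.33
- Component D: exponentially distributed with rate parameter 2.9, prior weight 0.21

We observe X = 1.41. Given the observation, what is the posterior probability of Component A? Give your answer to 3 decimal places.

0.436

Apply Bayes' rule: the posterior for each component is proportional to its prior times its likelihood at x.
Exponential densities:
  L_A = 1.1·e^(−1.1·1.41) = 1.1·e^(−1.5510) = 0.233239
  L_B = 2.1·e^(−2.1·1.41) = 2.1·e^(−2.9610) = 0.108711
  L_C = 2.6·e^(−2.6·1.41) = 2.6·e^(−3.6660) = 0.0665043
  L_D = 2.9·e^(−2.9·1.41) = 2.9·e^(−4.0890) = 0.0485923
Prior × likelihood for each component:
  w_A·L_A = 0.20 × 0.233239 = 0.0466479
  w_B·L_B = 0.26 × 0.108711 = 0.0282648
  w_C·L_C = 0.33 × 0.0665043 = 0.0219464
  w_D·L_D = 0.21 × 0.0485923 = 0.0102044
Denominator: 0.0466479 + 0.0282648 + 0.0219464 + 0.0102044 = 0.107064
P(Component A | the observation) = 0.0466479 / 0.107064 ≈ 0.436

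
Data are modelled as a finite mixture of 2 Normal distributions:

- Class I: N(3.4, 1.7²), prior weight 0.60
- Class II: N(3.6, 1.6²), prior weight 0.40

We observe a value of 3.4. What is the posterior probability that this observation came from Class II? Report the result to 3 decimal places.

P(component k | x) = P(Z=k)·f_k(x) / marginal(x), where marginal(x) = Σ_j P(Z=j)·f_j(x).
Normal densities:
  L_I = (1/(1.7·√(2π)))·exp(−(3.4−3.4)²/(2·1.7²)) = 0.234672·exp(-0.00000) = 0.234672
  L_II = (1/(1.6·√(2π)))·exp(−(3.4−3.6)²/(2·1.6²)) = 0.249339·exp(-0.00781) = 0.247399
Unnormalised posteriors:
  P(Z=I)·L_I = 0.60 × 0.234672 = 0.140803
  P(Z=II)·L_II = 0.40 × 0.247399 = 0.0989594
Marginal: 0.140803 + 0.0989594 = 0.239763
P(Class II | x) = 0.0989594 / 0.239763 ≈ 0.413

0.413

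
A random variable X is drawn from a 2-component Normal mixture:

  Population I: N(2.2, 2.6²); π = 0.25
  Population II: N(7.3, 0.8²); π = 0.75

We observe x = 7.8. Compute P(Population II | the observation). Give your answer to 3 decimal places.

Apply Bayes' rule: the posterior for each component is proportional to its prior times its likelihood at x.
Evaluate each component's likelihood at the observed value:
  L_I = 0.0150862
  L_II = 0.410201
Multiply by the mixture weights:
  w_I·L_I = 0.25 × 0.0150862 = 0.00377154
  w_II·L_II = 0.75 × 0.410201 = 0.307651
Normaliser: 0.00377154 + 0.307651 = 0.311422
Responsibility of Population II: 0.307651 / 0.311422 ≈ 0.988

0.988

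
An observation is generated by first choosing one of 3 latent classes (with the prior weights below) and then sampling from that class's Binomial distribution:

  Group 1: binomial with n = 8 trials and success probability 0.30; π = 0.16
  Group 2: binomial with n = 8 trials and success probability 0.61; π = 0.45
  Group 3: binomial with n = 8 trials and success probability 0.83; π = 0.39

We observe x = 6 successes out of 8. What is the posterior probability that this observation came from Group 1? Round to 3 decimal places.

0.008

By Bayes' theorem, P(k | x) = π_k f_k(x) / Σ_j π_j f_j(x).
Binomial probabilities:
  f_1 = 0.0100019
  f_2 = 0.219415
  f_3 = 0.26456
Unnormalised posteriors:
  π_1·f_1 = 0.16 × 0.0100019 = 0.0016003
  π_2·f_2 = 0.45 × 0.219415 = 0.0987367
  π_3·f_3 = 0.39 × 0.26456 = 0.103178
Marginal: 0.0016003 + 0.0987367 + 0.103178 = 0.203515
P(Group 1 | data) ≈ 0.008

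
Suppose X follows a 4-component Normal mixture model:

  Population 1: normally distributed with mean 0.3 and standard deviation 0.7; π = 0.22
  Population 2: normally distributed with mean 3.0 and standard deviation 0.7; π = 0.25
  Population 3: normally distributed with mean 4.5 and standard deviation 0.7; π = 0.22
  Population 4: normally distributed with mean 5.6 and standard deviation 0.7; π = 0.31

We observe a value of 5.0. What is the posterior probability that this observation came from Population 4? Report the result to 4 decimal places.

Apply Bayes' rule: the posterior for each component is proportional to its prior times its likelihood at x.
Normal densities:
  f_1 = 9.25678e-11
  f_2 = 0.00962014
  f_3 = 0.441593
  f_4 = 0.394707
Unnormalised posteriors:
  w_1·f_1 = 0.22 × 9.25678e-11 = 2.03649e-11
  w_2·f_2 = 0.25 × 0.00962014 = 0.00240504
  w_3·f_3 = 0.22 × 0.441593 = 0.0971506
  w_4·f_4 = 0.31 × 0.394707 = 0.122359
Sum: 2.03649e-11 + 0.00240504 + 0.0971506 + 0.122359 = 0.221915
P(Population 4 | x) = 0.122359 / 0.221915 ≈ 0.5514

0.5514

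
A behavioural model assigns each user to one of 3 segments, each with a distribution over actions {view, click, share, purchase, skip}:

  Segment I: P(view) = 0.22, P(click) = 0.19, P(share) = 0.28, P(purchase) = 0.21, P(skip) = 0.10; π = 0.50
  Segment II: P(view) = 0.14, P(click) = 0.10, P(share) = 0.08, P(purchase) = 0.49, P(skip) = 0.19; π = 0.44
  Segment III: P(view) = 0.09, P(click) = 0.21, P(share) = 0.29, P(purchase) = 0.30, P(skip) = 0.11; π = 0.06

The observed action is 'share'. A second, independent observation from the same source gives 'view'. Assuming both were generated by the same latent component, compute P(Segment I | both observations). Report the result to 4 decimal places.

Apply Bayes' rule: the posterior for each component is proportional to its prior times its likelihood at x.
Since both observations come from the same component, the likelihood for component k is f_k(x₁)·f_k(x₂).
  L_I = [P(share | comp) = 0.28] × [0.22] = 0.0616
  L_II = [P(share | comp) = 0.08] × [0.14] = 0.0112
  L_III = [P(share | comp) = 0.29] × [0.09] = 0.0261
Multiply by the mixture weights:
  w_I·L_I = 0.50 × 0.0616 = 0.0308
  w_II·L_II = 0.44 × 0.0112 = 0.004928
  w_III·L_III = 0.06 × 0.0261 = 0.001566
Sum: 0.0308 + 0.004928 + 0.001566 = 0.037294
P(Segment I | x₁, x₂) ≈ 0.8259

0.8259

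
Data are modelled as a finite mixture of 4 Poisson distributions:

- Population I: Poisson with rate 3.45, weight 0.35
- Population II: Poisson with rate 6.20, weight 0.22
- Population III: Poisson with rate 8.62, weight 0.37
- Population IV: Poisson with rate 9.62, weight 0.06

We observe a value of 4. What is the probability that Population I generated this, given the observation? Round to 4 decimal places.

0.5970

P(component k | x) = π_k·f_k(x) / marginal(x), where marginal(x) = Σ_j π_j·f_j(x).
Evaluate each component's likelihood at the observed value:
  p_I = e^(−3.45)·3.45^4/4! = 0.187391
  p_II = e^(−6.20)·6.20^4/4! = 0.124948
  p_III = e^(−8.62)·8.62^4/4! = 0.0415145
  p_IV = e^(−9.62)·9.62^4/4! = 0.0236906
Weight by the priors:
  π_I·p_I = 0.35 × 0.187391 = 0.0655869
  π_II·p_II = 0.22 × 0.124948 = 0.0274886
  π_III·p_III = 0.37 × 0.0415145 = 0.0153604
  π_IV·p_IV = 0.06 × 0.0236906 = 0.00142144
Evidence: 0.0655869 + 0.0274886 + 0.0153604 + 0.00142144 = 0.109857
P(Population I | data) ≈ 0.5970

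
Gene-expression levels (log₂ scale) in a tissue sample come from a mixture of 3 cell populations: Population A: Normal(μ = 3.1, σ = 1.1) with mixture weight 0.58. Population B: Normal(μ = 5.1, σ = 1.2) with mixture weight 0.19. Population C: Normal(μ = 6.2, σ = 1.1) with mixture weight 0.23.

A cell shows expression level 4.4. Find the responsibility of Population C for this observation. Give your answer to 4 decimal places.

P(component k | x) = w_k·f_k(x) / marginal(x), where marginal(x) = Σ_j w_j·f_j(x).
Normal densities:
  p_A = (1/(1.1·√(2π)))·exp(−(4.4−3.1)²/(2·1.1²)) = 0.362675·exp(-0.69835) = 0.180397
  p_B = (1/(1.2·√(2π)))·exp(−(4.4−5.1)²/(2·1.2²)) = 0.332452·exp(-0.17014) = 0.280439
  p_C = (1/(1.1·√(2π)))·exp(−(4.4−6.2)²/(2·1.1²)) = 0.362675·exp(-1.33884) = 0.0950748
Weight by the priors:
  w_A·p_A = 0.58 × 0.180397 = 0.10463
  w_B·p_B = 0.19 × 0.280439 = 0.0532834
  w_C·p_C = 0.23 × 0.0950748 = 0.0218672
Marginal: 0.10463 + 0.0532834 + 0.0218672 = 0.179781
Responsibility of Population C: 0.0218672 / 0.179781 ≈ 0.1216

0.1216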